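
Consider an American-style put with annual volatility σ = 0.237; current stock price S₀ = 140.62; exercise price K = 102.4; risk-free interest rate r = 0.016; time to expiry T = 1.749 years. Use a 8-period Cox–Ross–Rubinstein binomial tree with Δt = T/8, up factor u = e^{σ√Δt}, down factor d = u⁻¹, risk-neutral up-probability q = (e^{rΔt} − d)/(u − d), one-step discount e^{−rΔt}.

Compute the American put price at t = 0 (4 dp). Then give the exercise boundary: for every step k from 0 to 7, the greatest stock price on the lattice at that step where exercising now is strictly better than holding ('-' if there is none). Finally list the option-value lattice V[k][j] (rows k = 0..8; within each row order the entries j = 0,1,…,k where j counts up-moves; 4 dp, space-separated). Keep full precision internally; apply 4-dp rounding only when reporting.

price = 2.7023
boundary = - - - - - - 72.3251 80.8008
tree:
2.7023
4.3400 1.0043
6.8250 1.7650 0.2137
10.4611 3.0605 0.4190 0.0000
15.5336 5.2165 0.8213 0.0000 0.0000
22.1645 8.6910 1.6101 0.0000 0.0000 0.0000
30.0749 14.0277 3.1565 0.0000 0.0000 0.0000 0.0000
37.6615 21.5992 6.1878 0.0000 0.0000 0.0000 0.0000 0.0000
44.4522 30.0749 12.1303 0.0000 0.0000 0.0000 0.0000 0.0000 0.0000

Δt=0.21863  u=1.11719  d=0.89510  q=0.48810  discount=0.99651
step 8 (expiry): payoffs max(K−S,0) = 44.4522 30.0749 12.1303 0.0000 0.0000 0.0000 0.0000 0.0000 0.0000
step 7: (k=7,j=0): S=64.7385, (K−S)⁺=37.6615, hold=37.3039 ⇒ V=37.6615 exercise | (k=7,j=1): S=80.8008, (K−S)⁺=21.5992, hold=21.2417 ⇒ V=21.5992 exercise | (k=7,j=2): S=100.8482, (K−S)⁺=1.5518, hold=6.1878 ⇒ V=6.1878 continue | (k=7,j=3): S=125.8696, (K−S)⁺=0.0000, hold=0.0000 ⇒ V=0.0000 continue | (k=7,j=4): S=157.0990, (K−S)⁺=0.0000, hold=0.0000 ⇒ V=0.0000 continue | (k=7,j=5): S=196.0767, (K−S)⁺=0.0000, hold=0.0000 ⇒ V=0.0000 continue | (k=7,j=6): S=244.7252, (K−S)⁺=0.0000, hold=0.0000 ⇒ V=0.0000 continue | (k=7,j=7): S=305.4438, (K−S)⁺=0.0000, hold=0.0000 ⇒ V=0.0000 continue  boundary S*=80.8008
step 6: (k=6,j=0): S=72.3251, (K−S)⁺=30.0749, hold=29.7173 ⇒ V=30.0749 exercise | (k=6,j=1): S=90.2697, (K−S)⁺=12.1303, hold=14.0277 ⇒ V=14.0277 continue | (k=6,j=2): S=112.6664, (K−S)⁺=0.0000, hold=3.1565 ⇒ V=3.1565 continue | (k=6,j=3): S=140.6200, (K−S)⁺=0.0000, hold=0.0000 ⇒ V=0.0000 continue | (k=6,j=4): S=175.5091, (K−S)⁺=0.0000, hold=0.0000 ⇒ V=0.0000 continue | (k=6,j=5): S=219.0546, (K−S)⁺=0.0000, hold=0.0000 ⇒ V=0.0000 continue | (k=6,j=6): S=273.4041, (K−S)⁺=0.0000, hold=0.0000 ⇒ V=0.0000 continue  boundary S*=72.3251
step 5: (k=5,j=0): S=80.8008, (K−S)⁺=21.5992, hold=22.1645 ⇒ V=22.1645 continue | (k=5,j=1): S=100.8482, (K−S)⁺=1.5518, hold=8.6910 ⇒ V=8.6910 continue | (k=5,j=2): S=125.8696, (K−S)⁺=0.0000, hold=1.6101 ⇒ V=1.6101 continue | (k=5,j=3): S=157.0990, (K−S)⁺=0.0000, hold=0.0000 ⇒ V=0.0000 continue | (k=5,j=4): S=196.0767, (K−S)⁺=0.0000, hold=0.0000 ⇒ V=0.0000 continue | (k=5,j=5): S=244.7252, (K−S)⁺=0.0000, hold=0.0000 ⇒ V=0.0000 continue  boundary S*=-
step 4: (k=4,j=0): S=90.2697, (K−S)⁺=12.1303, hold=15.5336 ⇒ V=15.5336 continue | (k=4,j=1): S=112.6664, (K−S)⁺=0.0000, hold=5.2165 ⇒ V=5.2165 continue | (k=4,j=2): S=140.6200, (K−S)⁺=0.0000, hold=0.8213 ⇒ V=0.8213 continue | (k=4,j=3): S=175.5091, (K−S)⁺=0.0000, hold=0.0000 ⇒ V=0.0000 continue | (k=4,j=4): S=219.0546, (K−S)⁺=0.0000, hold=0.0000 ⇒ V=0.0000 continue  boundary S*=-
step 3: (k=3,j=0): S=100.8482, (K−S)⁺=1.5518, hold=10.4611 ⇒ V=10.4611 continue | (k=3,j=1): S=125.8696, (K−S)⁺=0.0000, hold=3.0605 ⇒ V=3.0605 continue | (k=3,j=2): S=157.0990, (K−S)⁺=0.0000, hold=0.4190 ⇒ V=0.4190 continue | (k=3,j=3): S=196.0767, (K−S)⁺=0.0000, hold=0.0000 ⇒ V=0.0000 continue  boundary S*=-
step 2: (k=2,j=0): S=112.6664, (K−S)⁺=0.0000, hold=6.8250 ⇒ V=6.8250 continue | (k=2,j=1): S=140.6200, (K−S)⁺=0.0000, hold=1.7650 ⇒ V=1.7650 continue | (k=2,j=2): S=175.5091, (K−S)⁺=0.0000, hold=0.2137 ⇒ V=0.2137 continue  boundary S*=-
step 1: (k=1,j=0): S=125.8696, (K−S)⁺=0.0000, hold=4.3400 ⇒ V=4.3400 continue | (k=1,j=1): S=157.0990, (K−S)⁺=0.0000, hold=1.0043 ⇒ V=1.0043 continue  boundary S*=-
step 0: (k=0,j=0): S=140.6200, (K−S)⁺=0.0000, hold=2.7023 ⇒ V=2.7023 continue  boundary S*=-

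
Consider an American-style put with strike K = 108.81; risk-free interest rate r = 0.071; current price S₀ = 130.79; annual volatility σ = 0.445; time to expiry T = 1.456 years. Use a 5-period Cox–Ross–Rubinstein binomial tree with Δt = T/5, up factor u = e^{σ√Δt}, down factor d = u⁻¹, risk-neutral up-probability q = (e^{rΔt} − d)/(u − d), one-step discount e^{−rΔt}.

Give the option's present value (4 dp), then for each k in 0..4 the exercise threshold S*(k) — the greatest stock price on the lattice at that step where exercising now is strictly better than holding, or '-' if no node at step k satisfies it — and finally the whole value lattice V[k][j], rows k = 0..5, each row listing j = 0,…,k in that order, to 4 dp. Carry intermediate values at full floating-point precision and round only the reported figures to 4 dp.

price = 12.0282
boundary = - - - 63.6365 80.9088
tree:
12.0282
19.3603 4.7105
30.2212 8.5871 0.7701
45.1735 15.5440 1.5216 0.0000
58.7585 27.9012 3.0066 0.0000 0.0000
69.4434 45.1735 5.9408 0.0000 0.0000 0.0000

params: Δt=0.29120 u=1.27142 d=0.78652 q=0.48334 e^(-rΔt)=0.97954
t_5 payoffs: 69.4434 45.1735 5.9408 0.0000 0.0000 0.0000
t_4: node(4,0) S=50.0515 payoff=58.7585 vs cont=56.5319 → 58.7585 [stop]  node(4,1) S=80.9088 payoff=27.9012 vs cont=25.6746 → 27.9012 [stop]  node(4,2) S=130.7900 payoff=0.0000 vs cont=3.0066 → 3.0066 [wait]  node(4,3) S=211.4235 payoff=0.0000 vs cont=0.0000 → 0.0000 [wait]  node(4,4) S=341.7685 payoff=0.0000 vs cont=0.0000 → 0.0000 [wait]  ⇒ S*(4)=80.9088
t_3: node(3,0) S=63.6365 payoff=45.1735 vs cont=42.9469 → 45.1735 [stop]  node(3,1) S=102.8692 payoff=5.9408 vs cont=15.5440 → 15.5440 [wait]  node(3,2) S=166.2891 payoff=0.0000 vs cont=1.5216 → 1.5216 [wait]  node(3,3) S=268.8083 payoff=0.0000 vs cont=0.0000 → 0.0000 [wait]  ⇒ S*(3)=63.6365
t_2: node(2,0) S=80.9088 payoff=27.9012 vs cont=30.2212 → 30.2212 [wait]  node(2,1) S=130.7900 payoff=0.0000 vs cont=8.5871 → 8.5871 [wait]  node(2,2) S=211.4235 payoff=0.0000 vs cont=0.7701 → 0.7701 [wait]  ⇒ S*(2)=-
t_1: node(1,0) S=102.8692 payoff=5.9408 vs cont=19.3603 → 19.3603 [wait]  node(1,1) S=166.2891 payoff=0.0000 vs cont=4.7105 → 4.7105 [wait]  ⇒ S*(1)=-
t_0: node(0,0) S=130.7900 payoff=0.0000 vs cont=12.0282 → 12.0282 [wait]  ⇒ S*(0)=-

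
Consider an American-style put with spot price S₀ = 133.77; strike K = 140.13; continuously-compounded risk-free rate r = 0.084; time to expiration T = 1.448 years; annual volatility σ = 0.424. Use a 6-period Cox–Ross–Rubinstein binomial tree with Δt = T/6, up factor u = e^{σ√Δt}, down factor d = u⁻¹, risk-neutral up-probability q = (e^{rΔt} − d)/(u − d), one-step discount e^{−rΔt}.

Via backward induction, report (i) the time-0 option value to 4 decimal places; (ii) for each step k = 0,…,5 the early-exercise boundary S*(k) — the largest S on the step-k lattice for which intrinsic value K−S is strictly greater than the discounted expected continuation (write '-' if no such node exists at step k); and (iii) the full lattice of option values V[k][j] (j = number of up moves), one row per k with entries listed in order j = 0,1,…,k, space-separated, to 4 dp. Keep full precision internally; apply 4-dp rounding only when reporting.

price = 23.9506
boundary = - - 88.1937 71.6106 88.1937 108.6171
tree:
23.9506
35.9176 12.8223
51.9363 21.1806 4.8888
68.5194 33.9121 9.1640 0.7620
81.9844 51.9363 17.0621 1.5457 0.0000
92.9176 68.5194 31.5129 3.1354 0.0000 0.0000
101.7950 81.9844 51.9363 6.3600 0.0000 0.0000 0.0000

params: Δt=0.24133 u=1.23157 d=0.81197 q=0.49692 e^(-rΔt)=0.97993
t_6 payoffs: 101.7950 81.9844 51.9363 6.3600 0.0000 0.0000 0.0000
t_5: node(5,0) S=47.2124 payoff=92.9176 vs cont=90.1055 → 92.9176 [stop]  node(5,1) S=71.6106 payoff=68.5194 vs cont=65.7073 → 68.5194 [stop]  node(5,2) S=108.6171 payoff=31.5129 vs cont=28.7008 → 31.5129 [stop]  node(5,3) S=164.7476 payoff=0.0000 vs cont=3.1354 → 3.1354 [wait]  node(5,4) S=249.8850 payoff=0.0000 vs cont=0.0000 → 0.0000 [wait]  node(5,5) S=379.0191 payoff=0.0000 vs cont=0.0000 → 0.0000 [wait]  ⇒ S*(5)=108.6171
t_4: node(4,0) S=58.1456 payoff=81.9844 vs cont=79.1723 → 81.9844 [stop]  node(4,1) S=88.1937 payoff=51.9363 vs cont=49.1241 → 51.9363 [stop]  node(4,2) S=133.7700 payoff=6.3600 vs cont=17.0621 → 17.0621 [wait]  node(4,3) S=202.8989 payoff=0.0000 vs cont=1.5457 → 1.5457 [wait]  node(4,4) S=307.7518 payoff=0.0000 vs cont=0.0000 → 0.0000 [wait]  ⇒ S*(4)=88.1937
t_3: node(3,0) S=71.6106 payoff=68.5194 vs cont=65.7073 → 68.5194 [stop]  node(3,1) S=108.6171 payoff=31.5129 vs cont=33.9121 → 33.9121 [wait]  node(3,2) S=164.7476 payoff=0.0000 vs cont=9.1640 → 9.1640 [wait]  node(3,3) S=249.8850 payoff=0.0000 vs cont=0.7620 → 0.7620 [wait]  ⇒ S*(3)=71.6106
t_2: node(2,0) S=88.1937 payoff=51.9363 vs cont=50.2925 → 51.9363 [stop]  node(2,1) S=133.7700 payoff=6.3600 vs cont=21.1806 → 21.1806 [wait]  node(2,2) S=202.8989 payoff=0.0000 vs cont=4.8888 → 4.8888 [wait]  ⇒ S*(2)=88.1937
t_1: node(1,0) S=108.6171 payoff=31.5129 vs cont=35.9176 → 35.9176 [wait]  node(1,1) S=164.7476 payoff=0.0000 vs cont=12.8223 → 12.8223 [wait]  ⇒ S*(1)=-
t_0: node(0,0) S=133.7700 payoff=6.3600 vs cont=23.9506 → 23.9506 [wait]  ⇒ S*(0)=-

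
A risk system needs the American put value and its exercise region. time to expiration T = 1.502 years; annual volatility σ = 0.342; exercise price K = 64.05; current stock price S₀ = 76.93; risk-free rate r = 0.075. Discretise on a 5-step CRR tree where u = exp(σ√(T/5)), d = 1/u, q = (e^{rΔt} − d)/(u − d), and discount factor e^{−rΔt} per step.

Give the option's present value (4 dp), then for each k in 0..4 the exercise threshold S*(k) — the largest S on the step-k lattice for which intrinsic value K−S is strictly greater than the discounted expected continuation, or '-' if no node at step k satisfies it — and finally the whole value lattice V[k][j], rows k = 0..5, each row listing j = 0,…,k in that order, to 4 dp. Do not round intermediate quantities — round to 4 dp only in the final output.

price = 4.0254
boundary = - - - 43.8405 52.8789
tree:
4.0254
7.1516 1.2444
12.3090 2.5866 0.0290
20.2095 5.3758 0.0609 0.0000
27.7030 11.1711 0.1281 0.0000 0.0000
33.9156 20.2095 0.2693 0.0000 0.0000 0.0000

params: Δt=0.30040 u=1.20617 d=0.82907 q=0.51370 e^(-rΔt)=0.97772
t_5 payoffs: 33.9156 20.2095 0.2693 0.0000 0.0000 0.0000
t_4: node(4,0) S=36.3470 payoff=27.7030 vs cont=26.2761 → 27.7030 [stop]  node(4,1) S=52.8789 payoff=11.1711 vs cont=9.7442 → 11.1711 [stop]  node(4,2) S=76.9300 payoff=0.0000 vs cont=0.1281 → 0.1281 [wait]  node(4,3) S=111.9204 payoff=0.0000 vs cont=0.0000 → 0.0000 [wait]  node(4,4) S=162.8256 payoff=0.0000 vs cont=0.0000 → 0.0000 [wait]  ⇒ S*(4)=52.8789
t_3: node(3,0) S=43.8405 payoff=20.2095 vs cont=18.7826 → 20.2095 [stop]  node(3,1) S=63.7807 payoff=0.2693 vs cont=5.3758 → 5.3758 [wait]  node(3,2) S=92.7903 payoff=0.0000 vs cont=0.0609 → 0.0609 [wait]  node(3,3) S=134.9945 payoff=0.0000 vs cont=0.0000 → 0.0000 [wait]  ⇒ S*(3)=43.8405
t_2: node(2,0) S=52.8789 payoff=11.1711 vs cont=12.3090 → 12.3090 [wait]  node(2,1) S=76.9300 payoff=0.0000 vs cont=2.5866 → 2.5866 [wait]  node(2,2) S=111.9204 payoff=0.0000 vs cont=0.0290 → 0.0290 [wait]  ⇒ S*(2)=-
t_1: node(1,0) S=63.7807 payoff=0.2693 vs cont=7.1516 → 7.1516 [wait]  node(1,1) S=92.7903 payoff=0.0000 vs cont=1.2444 → 1.2444 [wait]  ⇒ S*(1)=-
t_0: node(0,0) S=76.9300 payoff=0.0000 vs cont=4.0254 → 4.0254 [wait]  ⇒ S*(0)=-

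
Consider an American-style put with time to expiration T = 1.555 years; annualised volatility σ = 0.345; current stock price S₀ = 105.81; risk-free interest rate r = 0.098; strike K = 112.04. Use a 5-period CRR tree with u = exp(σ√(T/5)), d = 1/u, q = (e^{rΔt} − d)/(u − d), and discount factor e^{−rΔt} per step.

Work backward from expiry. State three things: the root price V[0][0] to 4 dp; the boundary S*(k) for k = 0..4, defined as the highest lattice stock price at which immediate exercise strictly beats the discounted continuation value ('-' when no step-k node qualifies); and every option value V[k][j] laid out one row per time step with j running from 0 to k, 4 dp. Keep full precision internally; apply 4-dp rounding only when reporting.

Δt=0.31100  u=1.21215  d=0.82498  q=0.53198  discount=0.96998
step 5 (expiry): payoffs max(K−S,0) = 71.6065 52.6306 24.7490 0.0000 0.0000 0.0000
step 4: (k=4,j=0): S=49.0115, (K−S)⁺=63.0285, hold=59.6652 ⇒ V=63.0285 exercise | (k=4,j=1): S=72.0133, (K−S)⁺=40.0267, hold=36.6635 ⇒ V=40.0267 exercise | (k=4,j=2): S=105.8100, (K−S)⁺=6.2300, hold=11.2353 ⇒ V=11.2353 continue | (k=4,j=3): S=155.4680, (K−S)⁺=0.0000, hold=0.0000 ⇒ V=0.0000 continue | (k=4,j=4): S=228.4311, (K−S)⁺=0.0000, hold=0.0000 ⇒ V=0.0000 continue  boundary S*=72.0133
step 3: (k=3,j=0): S=59.4094, (K−S)⁺=52.6306, hold=49.2673 ⇒ V=52.6306 exercise | (k=3,j=1): S=87.2910, (K−S)⁺=24.7490, hold=23.9685 ⇒ V=24.7490 exercise | (k=3,j=2): S=128.2578, (K−S)⁺=0.0000, hold=5.1005 ⇒ V=5.1005 continue | (k=3,j=3): S=188.4509, (K−S)⁺=0.0000, hold=0.0000 ⇒ V=0.0000 continue  boundary S*=87.2910
step 2: (k=2,j=0): S=72.0133, (K−S)⁺=40.0267, hold=36.6635 ⇒ V=40.0267 exercise | (k=2,j=1): S=105.8100, (K−S)⁺=6.2300, hold=13.8672 ⇒ V=13.8672 continue | (k=2,j=2): S=155.4680, (K−S)⁺=0.0000, hold=2.3155 ⇒ V=2.3155 continue  boundary S*=72.0133
step 1: (k=1,j=0): S=87.2910, (K−S)⁺=24.7490, hold=25.3266 ⇒ V=25.3266 continue | (k=1,j=1): S=128.2578, (K−S)⁺=0.0000, hold=7.4901 ⇒ V=7.4901 continue  boundary S*=-
step 0: (k=0,j=0): S=105.8100, (K−S)⁺=6.2300, hold=15.3626 ⇒ V=15.3626 continue  boundary S*=-

price = 15.3626
boundary = - - 72.0133 87.2910 72.0133
tree:
15.3626
25.3266 7.4901
40.0267 13.8672 2.3155
52.6306 24.7490 5.1005 0.0000
63.0285 40.0267 11.2353 0.0000 0.0000
71.6065 52.6306 24.7490 0.0000 0.0000 0.0000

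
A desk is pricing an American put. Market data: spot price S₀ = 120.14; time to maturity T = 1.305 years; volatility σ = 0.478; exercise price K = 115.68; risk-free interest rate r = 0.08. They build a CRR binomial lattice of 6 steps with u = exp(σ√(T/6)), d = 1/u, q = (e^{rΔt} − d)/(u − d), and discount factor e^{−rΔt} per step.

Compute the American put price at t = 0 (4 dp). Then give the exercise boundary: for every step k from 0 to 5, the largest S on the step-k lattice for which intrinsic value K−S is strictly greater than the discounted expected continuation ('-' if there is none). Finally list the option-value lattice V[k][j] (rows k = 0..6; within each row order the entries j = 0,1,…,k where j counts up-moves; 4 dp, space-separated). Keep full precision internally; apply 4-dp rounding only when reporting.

params: Δt=0.21750 u=1.24973 d=0.80018 q=0.48354 e^(-rΔt)=0.98275
t_6 payoffs: 84.1446 66.4275 38.7567 0.0000 0.0000 0.0000 0.0000
t_5: node(5,0) S=39.4106 payoff=76.2694 vs cont=74.2739 → 76.2694 [stop]  node(5,1) S=61.5521 payoff=54.1279 vs cont=52.1324 → 54.1279 [stop]  node(5,2) S=96.1331 payoff=19.5469 vs cont=19.6709 → 19.6709 [wait]  node(5,3) S=150.1421 payoff=0.0000 vs cont=0.0000 → 0.0000 [wait]  node(5,4) S=234.4942 payoff=0.0000 vs cont=0.0000 → 0.0000 [wait]  node(5,5) S=366.2366 payoff=0.0000 vs cont=0.0000 → 0.0000 [wait]  ⇒ S*(5)=61.5521
t_4: node(4,0) S=49.2525 payoff=66.4275 vs cont=64.4321 → 66.4275 [stop]  node(4,1) S=76.9233 payoff=38.7567 vs cont=36.8202 → 38.7567 [stop]  node(4,2) S=120.1400 payoff=0.0000 vs cont=9.9839 → 9.9839 [wait]  node(4,3) S=187.6365 payoff=0.0000 vs cont=0.0000 → 0.0000 [wait]  node(4,4) S=293.0535 payoff=0.0000 vs cont=0.0000 → 0.0000 [wait]  ⇒ S*(4)=76.9233
t_3: node(3,0) S=61.5521 payoff=54.1279 vs cont=52.1324 → 54.1279 [stop]  node(3,1) S=96.1331 payoff=19.5469 vs cont=24.4153 → 24.4153 [wait]  node(3,2) S=150.1421 payoff=0.0000 vs cont=5.0673 → 5.0673 [wait]  node(3,3) S=234.4942 payoff=0.0000 vs cont=0.0000 → 0.0000 [wait]  ⇒ S*(3)=61.5521
t_2: node(2,0) S=76.9233 payoff=38.7567 vs cont=39.0747 → 39.0747 [wait]  node(2,1) S=120.1400 payoff=0.0000 vs cont=14.8000 → 14.8000 [wait]  node(2,2) S=187.6365 payoff=0.0000 vs cont=2.5719 → 2.5719 [wait]  ⇒ S*(2)=-
t_1: node(1,0) S=96.1331 payoff=19.5469 vs cont=26.8653 → 26.8653 [wait]  node(1,1) S=150.1421 payoff=0.0000 vs cont=8.7339 → 8.7339 [wait]  ⇒ S*(1)=-
t_0: node(0,0) S=120.1400 payoff=0.0000 vs cont=17.7858 → 17.7858 [wait]  ⇒ S*(0)=-

price = 17.7858
boundary = - - - 61.5521 76.9233 61.5521
tree:
17.7858
26.8653 8.7339
39.0747 14.8000 2.5719
54.1279 24.4153 5.0673 0.0000
66.4275 38.7567 9.9839 0.0000 0.0000
76.2694 54.1279 19.6709 0.0000 0.0000 0.0000
84.1446 66.4275 38.7567 0.0000 0.0000 0.0000 0.0000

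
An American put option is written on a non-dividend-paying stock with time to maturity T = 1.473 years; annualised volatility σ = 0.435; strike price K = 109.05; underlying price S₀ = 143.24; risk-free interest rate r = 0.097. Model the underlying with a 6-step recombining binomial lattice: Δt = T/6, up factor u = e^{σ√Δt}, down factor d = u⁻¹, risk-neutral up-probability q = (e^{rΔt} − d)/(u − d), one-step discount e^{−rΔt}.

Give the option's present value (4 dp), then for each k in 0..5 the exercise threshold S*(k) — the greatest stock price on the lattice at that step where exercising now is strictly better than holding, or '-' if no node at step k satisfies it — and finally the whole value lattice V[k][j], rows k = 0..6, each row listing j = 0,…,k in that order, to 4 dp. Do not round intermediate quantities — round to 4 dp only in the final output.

price = 8.6499
boundary = - - - 75.0325 60.4845 75.0325
tree:
8.6499
14.0958 3.6584
22.3083 6.6192 0.8945
34.0175 11.7545 1.8387 0.0000
48.5655 20.3556 3.7796 0.0000 0.0000
60.2928 34.0175 7.7693 0.0000 0.0000 0.0000
69.7463 48.5655 15.9705 0.0000 0.0000 0.0000 0.0000

Δt=0.24550, u=1.24052, d=0.80611, q=0.50180, disc=e^(-rΔt)=0.97647
k=6 terminal: V=max(K-S,0) → 69.7463 48.5655 15.9705 0.0000 0.0000 0.0000 0.0000
k=5: j=0 S=48.7572 intr=60.2928 cont=57.7266 V=60.2928[EX]; j=1 S=75.0325 intr=34.0175 cont=31.4514 V=34.0175[EX]; j=2 S=115.4674 intr=0.0000 cont=7.7693 V=7.7693[hold]; j=3 S=177.6926 intr=0.0000 cont=0.0000 V=0.0000[hold]; j=4 S=273.4510 intr=0.0000 cont=0.0000 V=0.0000[hold]; j=5 S=420.8134 intr=0.0000 cont=0.0000 V=0.0000[hold]  S*(5)=75.0325
k=4: j=0 S=60.4845 intr=48.5655 cont=45.9993 V=48.5655[EX]; j=1 S=93.0795 intr=15.9705 cont=20.3556 V=20.3556[hold]; j=2 S=143.2400 intr=0.0000 cont=3.7796 V=3.7796[hold]; j=3 S=220.4319 intr=0.0000 cont=0.0000 V=0.0000[hold]; j=4 S=339.2224 intr=0.0000 cont=0.0000 V=0.0000[hold]  S*(4)=60.4845
k=3: j=0 S=75.0325 intr=34.0175 cont=33.6000 V=34.0175[EX]; j=1 S=115.4674 intr=0.0000 cont=11.7545 V=11.7545[hold]; j=2 S=177.6926 intr=0.0000 cont=1.8387 V=1.8387[hold]; j=3 S=273.4510 intr=0.0000 cont=0.0000 V=0.0000[hold]  S*(3)=75.0325
k=2: j=0 S=93.0795 intr=15.9705 cont=22.3083 V=22.3083[hold]; j=1 S=143.2400 intr=0.0000 cont=6.6192 V=6.6192[hold]; j=2 S=220.4319 intr=0.0000 cont=0.8945 V=0.8945[hold]  S*(2)=-
k=1: j=0 S=115.4674 intr=0.0000 cont=14.0958 V=14.0958[hold]; j=1 S=177.6926 intr=0.0000 cont=3.6584 V=3.6584[hold]  S*(1)=-
k=0: j=0 S=143.2400 intr=0.0000 cont=8.6499 V=8.6499[hold]  S*(0)=-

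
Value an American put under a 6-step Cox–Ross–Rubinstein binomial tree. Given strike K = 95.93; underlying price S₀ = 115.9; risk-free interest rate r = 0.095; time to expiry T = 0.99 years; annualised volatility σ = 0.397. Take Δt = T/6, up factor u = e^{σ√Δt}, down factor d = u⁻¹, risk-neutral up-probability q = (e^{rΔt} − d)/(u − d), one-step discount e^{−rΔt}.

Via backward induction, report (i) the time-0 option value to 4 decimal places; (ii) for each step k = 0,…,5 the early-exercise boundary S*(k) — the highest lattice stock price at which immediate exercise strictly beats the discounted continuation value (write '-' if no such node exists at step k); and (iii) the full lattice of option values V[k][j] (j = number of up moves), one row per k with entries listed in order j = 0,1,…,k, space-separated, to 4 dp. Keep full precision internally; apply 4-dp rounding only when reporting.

Δt=0.16500  u=1.17499  d=0.85107  q=0.50854  discount=0.98445
step 6 (expiry): payoffs max(K−S,0) = 51.8875 35.1246 11.9815 0.0000 0.0000 0.0000 0.0000
step 5: (k=5,j=0): S=51.7496, (K−S)⁺=44.1804, hold=42.6884 ⇒ V=44.1804 exercise | (k=5,j=1): S=71.4460, (K−S)⁺=24.4840, hold=22.9921 ⇒ V=24.4840 exercise | (k=5,j=2): S=98.6389, (K−S)⁺=0.0000, hold=5.7968 ⇒ V=5.7968 continue | (k=5,j=3): S=136.1817, (K−S)⁺=0.0000, hold=0.0000 ⇒ V=0.0000 continue | (k=5,j=4): S=188.0136, (K−S)⁺=0.0000, hold=0.0000 ⇒ V=0.0000 continue | (k=5,j=5): S=259.5732, (K−S)⁺=0.0000, hold=0.0000 ⇒ V=0.0000 continue  boundary S*=71.4460
step 4: (k=4,j=0): S=60.8054, (K−S)⁺=35.1246, hold=33.6326 ⇒ V=35.1246 exercise | (k=4,j=1): S=83.9485, (K−S)⁺=11.9815, hold=14.7478 ⇒ V=14.7478 continue | (k=4,j=2): S=115.9000, (K−S)⁺=0.0000, hold=2.8046 ⇒ V=2.8046 continue | (k=4,j=3): S=160.0125, (K−S)⁺=0.0000, hold=0.0000 ⇒ V=0.0000 continue | (k=4,j=4): S=220.9146, (K−S)⁺=0.0000, hold=0.0000 ⇒ V=0.0000 continue  boundary S*=60.8054
step 3: (k=3,j=0): S=71.4460, (K−S)⁺=24.4840, hold=24.3770 ⇒ V=24.4840 exercise | (k=3,j=1): S=98.6389, (K−S)⁺=0.0000, hold=8.5392 ⇒ V=8.5392 continue | (k=3,j=2): S=136.1817, (K−S)⁺=0.0000, hold=1.3569 ⇒ V=1.3569 continue | (k=3,j=3): S=188.0136, (K−S)⁺=0.0000, hold=0.0000 ⇒ V=0.0000 continue  boundary S*=71.4460
step 2: (k=2,j=0): S=83.9485, (K−S)⁺=11.9815, hold=16.1207 ⇒ V=16.1207 continue | (k=2,j=1): S=115.9000, (K−S)⁺=0.0000, hold=4.8107 ⇒ V=4.8107 continue | (k=2,j=2): S=160.0125, (K−S)⁺=0.0000, hold=0.6565 ⇒ V=0.6565 continue  boundary S*=-
step 1: (k=1,j=0): S=98.6389, (K−S)⁺=0.0000, hold=10.2078 ⇒ V=10.2078 continue | (k=1,j=1): S=136.1817, (K−S)⁺=0.0000, hold=2.6561 ⇒ V=2.6561 continue  boundary S*=-
step 0: (k=0,j=0): S=115.9000, (K−S)⁺=0.0000, hold=6.2684 ⇒ V=6.2684 continue  boundary S*=-

price = 6.2684
boundary = - - - 71.4460 60.8054 71.4460
tree:
6.2684
10.2078 2.6561
16.1207 4.8107 0.6565
24.4840 8.5392 1.3569 0.0000
35.1246 14.7478 2.8046 0.0000 0.0000
44.1804 24.4840 5.7968 0.0000 0.0000 0.0000
51.8875 35.1246 11.9815 0.0000 0.0000 0.0000 0.0000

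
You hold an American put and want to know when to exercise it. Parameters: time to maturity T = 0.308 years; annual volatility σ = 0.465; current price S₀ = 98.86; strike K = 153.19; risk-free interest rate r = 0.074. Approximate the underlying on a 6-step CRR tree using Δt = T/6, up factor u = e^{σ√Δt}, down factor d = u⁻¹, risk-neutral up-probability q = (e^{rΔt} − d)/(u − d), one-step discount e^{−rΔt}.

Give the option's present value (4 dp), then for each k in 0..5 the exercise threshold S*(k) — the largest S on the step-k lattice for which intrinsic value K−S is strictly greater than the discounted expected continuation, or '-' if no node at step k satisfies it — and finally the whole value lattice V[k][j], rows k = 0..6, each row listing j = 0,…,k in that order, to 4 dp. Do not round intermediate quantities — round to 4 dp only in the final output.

price = 54.3300
boundary = 98.8600 109.8438 98.8600 109.8438 122.0479 135.6079
tree:
54.3300
64.2155 43.3462
73.1124 54.3300 31.9592
81.1197 64.2155 43.3462 20.4357
88.3264 73.1124 54.3300 31.1421 9.5267
94.8124 81.1197 64.2155 43.3462 17.5821 1.2737
100.6498 88.3264 73.1124 54.3300 31.1421 2.5154 0.0000

params: Δt=0.05133 u=1.11110 d=0.90001 q=0.49171 e^(-rΔt)=0.99621
t_6 payoffs: 100.6498 88.3264 73.1124 54.3300 31.1421 2.5154 0.0000
t_5: node(5,0) S=58.3776 payoff=94.8124 vs cont=94.2316 → 94.8124 [stop]  node(5,1) S=72.0703 payoff=81.1197 vs cont=80.5389 → 81.1197 [stop]  node(5,2) S=88.9745 payoff=64.2155 vs cont=63.6346 → 64.2155 [stop]  node(5,3) S=109.8438 payoff=43.3462 vs cont=42.7654 → 43.3462 [stop]  node(5,4) S=135.6079 payoff=17.5821 vs cont=17.0012 → 17.5821 [stop]  node(5,5) S=167.4152 payoff=0.0000 vs cont=1.2737 → 1.2737 [wait]  ⇒ S*(5)=135.6079
t_4: node(4,0) S=64.8636 payoff=88.3264 vs cont=87.7456 → 88.3264 [stop]  node(4,1) S=80.0776 payoff=73.1124 vs cont=72.5316 → 73.1124 [stop]  node(4,2) S=98.8600 payoff=54.3300 vs cont=53.7492 → 54.3300 [stop]  node(4,3) S=122.0479 payoff=31.1421 vs cont=30.5613 → 31.1421 [stop]  node(4,4) S=150.6746 payoff=2.5154 vs cont=9.5267 → 9.5267 [wait]  ⇒ S*(4)=122.0479
t_3: node(3,0) S=72.0703 payoff=81.1197 vs cont=80.5389 → 81.1197 [stop]  node(3,1) S=88.9745 payoff=64.2155 vs cont=63.6346 → 64.2155 [stop]  node(3,2) S=109.8438 payoff=43.3462 vs cont=42.7654 → 43.3462 [stop]  node(3,3) S=135.6079 payoff=17.5821 vs cont=20.4357 → 20.4357 [wait]  ⇒ S*(3)=109.8438
t_2: node(2,0) S=80.0776 payoff=73.1124 vs cont=72.5316 → 73.1124 [stop]  node(2,1) S=98.8600 payoff=54.3300 vs cont=53.7492 → 54.3300 [stop]  node(2,2) S=122.0479 payoff=31.1421 vs cont=31.9592 → 31.9592 [wait]  ⇒ S*(2)=98.8600
t_1: node(1,0) S=88.9745 payoff=64.2155 vs cont=63.6346 → 64.2155 [stop]  node(1,1) S=109.8438 payoff=43.3462 vs cont=43.1657 → 43.3462 [stop]  ⇒ S*(1)=109.8438
t_0: node(0,0) S=98.8600 payoff=54.3300 vs cont=53.7492 → 54.3300 [stop]  ⇒ S*(0)=98.8600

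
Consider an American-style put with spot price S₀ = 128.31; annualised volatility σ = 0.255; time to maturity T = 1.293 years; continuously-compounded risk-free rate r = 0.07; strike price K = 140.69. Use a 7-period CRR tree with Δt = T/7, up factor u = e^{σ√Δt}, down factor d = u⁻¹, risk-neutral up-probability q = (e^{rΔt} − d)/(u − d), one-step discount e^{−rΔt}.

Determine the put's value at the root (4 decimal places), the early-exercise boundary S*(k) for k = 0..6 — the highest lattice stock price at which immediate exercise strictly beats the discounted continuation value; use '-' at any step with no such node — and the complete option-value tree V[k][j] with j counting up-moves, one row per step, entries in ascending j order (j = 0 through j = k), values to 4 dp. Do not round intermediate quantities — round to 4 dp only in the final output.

Δt=0.18471  u=1.11583  d=0.89620  q=0.53188  discount=0.98715
step 7 (expiry): payoffs max(K−S,0) = 81.1121 66.5115 48.3327 25.6990 0.0000 0.0000 0.0000 0.0000
step 6: (k=6,j=0): S=66.4786, (K−S)⁺=74.2114, hold=72.4040 ⇒ V=74.2114 exercise | (k=6,j=1): S=82.7703, (K−S)⁺=57.9197, hold=56.1123 ⇒ V=57.9197 exercise | (k=6,j=2): S=103.0546, (K−S)⁺=37.6354, hold=35.8279 ⇒ V=37.6354 exercise | (k=6,j=3): S=128.3100, (K−S)⁺=12.3800, hold=11.8756 ⇒ V=12.3800 exercise | (k=6,j=4): S=159.7546, (K−S)⁺=0.0000, hold=0.0000 ⇒ V=0.0000 continue | (k=6,j=5): S=198.9053, (K−S)⁺=0.0000, hold=0.0000 ⇒ V=0.0000 continue | (k=6,j=6): S=247.6506, (K−S)⁺=0.0000, hold=0.0000 ⇒ V=0.0000 continue  boundary S*=128.3100
step 5: (k=5,j=0): S=74.1785, (K−S)⁺=66.5115, hold=64.7041 ⇒ V=66.5115 exercise | (k=5,j=1): S=92.3573, (K−S)⁺=48.3327, hold=46.5253 ⇒ V=48.3327 exercise | (k=5,j=2): S=114.9910, (K−S)⁺=25.6990, hold=23.8915 ⇒ V=25.6990 exercise | (k=5,j=3): S=143.1716, (K−S)⁺=0.0000, hold=5.7208 ⇒ V=5.7208 continue | (k=5,j=4): S=178.2584, (K−S)⁺=0.0000, hold=0.0000 ⇒ V=0.0000 continue | (k=5,j=5): S=221.9437, (K−S)⁺=0.0000, hold=0.0000 ⇒ V=0.0000 continue  boundary S*=114.9910
step 4: (k=4,j=0): S=82.7703, (K−S)⁺=57.9197, hold=56.1123 ⇒ V=57.9197 exercise | (k=4,j=1): S=103.0546, (K−S)⁺=37.6354, hold=35.8279 ⇒ V=37.6354 exercise | (k=4,j=2): S=128.3100, (K−S)⁺=12.3800, hold=14.8793 ⇒ V=14.8793 continue | (k=4,j=3): S=159.7546, (K−S)⁺=0.0000, hold=2.6436 ⇒ V=2.6436 continue | (k=4,j=4): S=198.9053, (K−S)⁺=0.0000, hold=0.0000 ⇒ V=0.0000 continue  boundary S*=103.0546
step 3: (k=3,j=0): S=92.3573, (K−S)⁺=48.3327, hold=46.5253 ⇒ V=48.3327 exercise | (k=3,j=1): S=114.9910, (K−S)⁺=25.6990, hold=25.2038 ⇒ V=25.6990 exercise | (k=3,j=2): S=143.1716, (K−S)⁺=0.0000, hold=8.2638 ⇒ V=8.2638 continue | (k=3,j=3): S=178.2584, (K−S)⁺=0.0000, hold=1.2216 ⇒ V=1.2216 continue  boundary S*=114.9910
step 2: (k=2,j=0): S=103.0546, (K−S)⁺=37.6354, hold=35.8279 ⇒ V=37.6354 exercise | (k=2,j=1): S=128.3100, (K−S)⁺=12.3800, hold=16.2145 ⇒ V=16.2145 continue | (k=2,j=2): S=159.7546, (K−S)⁺=0.0000, hold=4.4601 ⇒ V=4.4601 continue  boundary S*=103.0546
step 1: (k=1,j=0): S=114.9910, (K−S)⁺=25.6990, hold=25.9048 ⇒ V=25.9048 continue | (k=1,j=1): S=143.1716, (K−S)⁺=0.0000, hold=9.8346 ⇒ V=9.8346 continue  boundary S*=-
step 0: (k=0,j=0): S=128.3100, (K−S)⁺=12.3800, hold=17.1343 ⇒ V=17.1343 continue  boundary S*=-

price = 17.1343
boundary = - - 103.0546 114.9910 103.0546 114.9910 128.3100
tree:
17.1343
25.9048 9.8346
37.6354 16.2145 4.4601
48.3327 25.6990 8.2638 1.2216
57.9197 37.6354 14.8793 2.6436 0.0000
66.5115 48.3327 25.6990 5.7208 0.0000 0.0000
74.2114 57.9197 37.6354 12.3800 0.0000 0.0000 0.0000
81.1121 66.5115 48.3327 25.6990 0.0000 0.0000 0.0000 0.0000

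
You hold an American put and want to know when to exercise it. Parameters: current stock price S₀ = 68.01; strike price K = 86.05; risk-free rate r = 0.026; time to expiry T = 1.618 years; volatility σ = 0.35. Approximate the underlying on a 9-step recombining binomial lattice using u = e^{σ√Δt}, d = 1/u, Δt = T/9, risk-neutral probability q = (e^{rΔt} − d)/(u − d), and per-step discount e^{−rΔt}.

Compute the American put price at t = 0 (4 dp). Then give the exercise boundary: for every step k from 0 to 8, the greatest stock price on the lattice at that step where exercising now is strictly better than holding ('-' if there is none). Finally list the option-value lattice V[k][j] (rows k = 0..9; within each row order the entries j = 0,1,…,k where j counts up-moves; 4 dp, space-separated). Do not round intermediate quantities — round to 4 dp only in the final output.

Δt=0.17978  u=1.15998  d=0.86209  q=0.47870  discount=0.99534
step 9 (expiry): payoffs max(K−S,0) = 68.1635 61.9828 53.6664 42.4764 27.4196 7.1599 0.0000 0.0000 0.0000 0.0000
step 8: (k=8,j=0): S=20.7480, (K−S)⁺=65.3020, hold=64.9007 ⇒ V=65.3020 exercise | (k=8,j=1): S=27.9174, (K−S)⁺=58.1326, hold=57.7313 ⇒ V=58.1326 exercise | (k=8,j=2): S=37.5642, (K−S)⁺=48.4858, hold=48.0845 ⇒ V=48.4858 exercise | (k=8,j=3): S=50.5445, (K−S)⁺=35.5055, hold=35.1043 ⇒ V=35.5055 exercise | (k=8,j=4): S=68.0100, (K−S)⁺=18.0400, hold=17.6387 ⇒ V=18.0400 exercise | (k=8,j=5): S=91.5107, (K−S)⁺=0.0000, hold=3.7151 ⇒ V=3.7151 continue | (k=8,j=6): S=123.1321, (K−S)⁺=0.0000, hold=0.0000 ⇒ V=0.0000 continue | (k=8,j=7): S=165.6802, (K−S)⁺=0.0000, hold=0.0000 ⇒ V=0.0000 continue | (k=8,j=8): S=222.9306, (K−S)⁺=0.0000, hold=0.0000 ⇒ V=0.0000 continue  boundary S*=68.0100
step 7: (k=7,j=0): S=24.0672, (K−S)⁺=61.9828, hold=61.5815 ⇒ V=61.9828 exercise | (k=7,j=1): S=32.3836, (K−S)⁺=53.6664, hold=53.2652 ⇒ V=53.6664 exercise | (k=7,j=2): S=43.5736, (K−S)⁺=42.4764, hold=42.0751 ⇒ V=42.4764 exercise | (k=7,j=3): S=58.6304, (K−S)⁺=27.4196, hold=27.0183 ⇒ V=27.4196 exercise | (k=7,j=4): S=78.8901, (K−S)⁺=7.1599, hold=11.1306 ⇒ V=11.1306 continue | (k=7,j=5): S=106.1504, (K−S)⁺=0.0000, hold=1.9277 ⇒ V=1.9277 continue | (k=7,j=6): S=142.8305, (K−S)⁺=0.0000, hold=0.0000 ⇒ V=0.0000 continue | (k=7,j=7): S=192.1853, (K−S)⁺=0.0000, hold=0.0000 ⇒ V=0.0000 continue  boundary S*=58.6304
step 6: (k=6,j=0): S=27.9174, (K−S)⁺=58.1326, hold=57.7313 ⇒ V=58.1326 exercise | (k=6,j=1): S=37.5642, (K−S)⁺=48.4858, hold=48.0845 ⇒ V=48.4858 exercise | (k=6,j=2): S=50.5445, (K−S)⁺=35.5055, hold=35.1043 ⇒ V=35.5055 exercise | (k=6,j=3): S=68.0100, (K−S)⁺=18.0400, hold=19.5306 ⇒ V=19.5306 continue | (k=6,j=4): S=91.5107, (K−S)⁺=0.0000, hold=6.6938 ⇒ V=6.6938 continue | (k=6,j=5): S=123.1321, (K−S)⁺=0.0000, hold=1.0002 ⇒ V=1.0002 continue | (k=6,j=6): S=165.6802, (K−S)⁺=0.0000, hold=0.0000 ⇒ V=0.0000 continue  boundary S*=50.5445
step 5: (k=5,j=0): S=32.3836, (K−S)⁺=53.6664, hold=53.2652 ⇒ V=53.6664 exercise | (k=5,j=1): S=43.5736, (K−S)⁺=42.4764, hold=42.0751 ⇒ V=42.4764 exercise | (k=5,j=2): S=58.6304, (K−S)⁺=27.4196, hold=27.7285 ⇒ V=27.7285 continue | (k=5,j=3): S=78.8901, (K−S)⁺=7.1599, hold=13.3233 ⇒ V=13.3233 continue | (k=5,j=4): S=106.1504, (K−S)⁺=0.0000, hold=3.9498 ⇒ V=3.9498 continue | (k=5,j=5): S=142.8305, (K−S)⁺=0.0000, hold=0.5190 ⇒ V=0.5190 continue  boundary S*=43.5736
step 4: (k=4,j=0): S=37.5642, (K−S)⁺=48.4858, hold=48.0845 ⇒ V=48.4858 exercise | (k=4,j=1): S=50.5445, (K−S)⁺=35.5055, hold=35.2515 ⇒ V=35.5055 exercise | (k=4,j=2): S=68.0100, (K−S)⁺=18.0400, hold=20.7356 ⇒ V=20.7356 continue | (k=4,j=3): S=91.5107, (K−S)⁺=0.0000, hold=8.7950 ⇒ V=8.7950 continue | (k=4,j=4): S=123.1321, (K−S)⁺=0.0000, hold=2.2967 ⇒ V=2.2967 continue  boundary S*=50.5445
step 3: (k=3,j=0): S=43.5736, (K−S)⁺=42.4764, hold=42.0751 ⇒ V=42.4764 exercise | (k=3,j=1): S=58.6304, (K−S)⁺=27.4196, hold=28.3026 ⇒ V=28.3026 continue | (k=3,j=2): S=78.8901, (K−S)⁺=7.1599, hold=14.9497 ⇒ V=14.9497 continue | (k=3,j=3): S=106.1504, (K−S)⁺=0.0000, hold=5.6578 ⇒ V=5.6578 continue  boundary S*=43.5736
step 2: (k=2,j=0): S=50.5445, (K−S)⁺=35.5055, hold=35.5250 ⇒ V=35.5250 continue | (k=2,j=1): S=68.0100, (K−S)⁺=18.0400, hold=21.8085 ⇒ V=21.8085 continue | (k=2,j=2): S=91.5107, (K−S)⁺=0.0000, hold=10.4527 ⇒ V=10.4527 continue  boundary S*=-
step 1: (k=1,j=0): S=58.6304, (K−S)⁺=27.4196, hold=28.8239 ⇒ V=28.8239 continue | (k=1,j=1): S=78.8901, (K−S)⁺=7.1599, hold=16.2962 ⇒ V=16.2962 continue  boundary S*=-
step 0: (k=0,j=0): S=68.0100, (K−S)⁺=18.0400, hold=22.7205 ⇒ V=22.7205 continue  boundary S*=-

price = 22.7205
boundary = - - - 43.5736 50.5445 43.5736 50.5445 58.6304 68.0100
tree:
22.7205
28.8239 16.2962
35.5250 21.8085 10.4527
42.4764 28.3026 14.9497 5.6578
48.4858 35.5055 20.7356 8.7950 2.2967
53.6664 42.4764 27.7285 13.3233 3.9498 0.5190
58.1326 48.4858 35.5055 19.5306 6.6938 1.0002 0.0000
61.9828 53.6664 42.4764 27.4196 11.1306 1.9277 0.0000 0.0000
65.3020 58.1326 48.4858 35.5055 18.0400 3.7151 0.0000 0.0000 0.0000
68.1635 61.9828 53.6664 42.4764 27.4196 7.1599 0.0000 0.0000 0.0000 0.0000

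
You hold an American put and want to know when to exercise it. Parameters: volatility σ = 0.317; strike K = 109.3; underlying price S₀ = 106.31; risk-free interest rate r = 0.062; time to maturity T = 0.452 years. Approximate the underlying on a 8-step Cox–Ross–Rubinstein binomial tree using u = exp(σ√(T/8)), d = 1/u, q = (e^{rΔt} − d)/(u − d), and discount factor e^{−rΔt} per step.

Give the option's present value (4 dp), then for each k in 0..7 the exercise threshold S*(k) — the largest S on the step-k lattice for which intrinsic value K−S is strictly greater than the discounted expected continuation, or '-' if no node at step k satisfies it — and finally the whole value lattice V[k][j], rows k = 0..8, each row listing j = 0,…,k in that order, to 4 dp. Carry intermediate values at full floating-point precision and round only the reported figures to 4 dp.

Δt=0.05650, u=1.07826, d=0.92742, q=0.50443, disc=e^(-rΔt)=0.99650
k=8 terminal: V=max(K-S,0) → 51.1190 41.6560 30.6538 17.8622 2.9900 0.0000 0.0000 0.0000 0.0000
k=7: j=0 S=62.7343 intr=46.5657 cont=46.1834 V=46.5657[EX]; j=1 S=72.9380 intr=36.3620 cont=35.9798 V=36.3620[EX]; j=2 S=84.8012 intr=24.4988 cont=24.1166 V=24.4988[EX]; j=3 S=98.5939 intr=10.7061 cont=10.3239 V=10.7061[EX]; j=4 S=114.6300 intr=0.0000 cont=1.4766 V=1.4766[hold]; j=5 S=133.2743 intr=0.0000 cont=0.0000 V=0.0000[hold]; j=6 S=154.9511 intr=0.0000 cont=0.0000 V=0.0000[hold]; j=7 S=180.1536 intr=0.0000 cont=0.0000 V=0.0000[hold]  S*(7)=98.5939
k=6: j=0 S=67.6440 intr=41.6560 cont=41.2738 V=41.6560[EX]; j=1 S=78.6462 intr=30.6538 cont=30.2716 V=30.6538[EX]; j=2 S=91.4378 intr=17.8622 cont=17.4800 V=17.8622[EX]; j=3 S=106.3100 intr=2.9900 cont=6.0292 V=6.0292[hold]; j=4 S=123.6011 intr=0.0000 cont=0.7292 V=0.7292[hold]; j=5 S=143.7046 intr=0.0000 cont=0.0000 V=0.0000[hold]; j=6 S=167.0778 intr=0.0000 cont=0.0000 V=0.0000[hold]  S*(6)=91.4378
k=5: j=0 S=72.9380 intr=36.3620 cont=35.9798 V=36.3620[EX]; j=1 S=84.8012 intr=24.4988 cont=24.1166 V=24.4988[EX]; j=2 S=98.5939 intr=10.7061 cont=11.8516 V=11.8516[hold]; j=3 S=114.6300 intr=0.0000 cont=3.3440 V=3.3440[hold]; j=4 S=133.2743 intr=0.0000 cont=0.3601 V=0.3601[hold]; j=5 S=154.9511 intr=0.0000 cont=0.0000 V=0.0000[hold]  S*(5)=84.8012
k=4: j=0 S=78.6462 intr=30.6538 cont=30.2716 V=30.6538[EX]; j=1 S=91.4378 intr=17.8622 cont=18.0558 V=18.0558[hold]; j=2 S=106.3100 intr=2.9900 cont=7.5336 V=7.5336[hold]; j=3 S=123.6011 intr=0.0000 cont=1.8324 V=1.8324[hold]; j=4 S=143.7046 intr=0.0000 cont=0.1778 V=0.1778[hold]  S*(4)=78.6462
k=3: j=0 S=84.8012 intr=24.4988 cont=24.2140 V=24.4988[EX]; j=1 S=98.5939 intr=10.7061 cont=12.7035 V=12.7035[hold]; j=2 S=114.6300 intr=0.0000 cont=4.6414 V=4.6414[hold]; j=3 S=133.2743 intr=0.0000 cont=0.9943 V=0.9943[hold]  S*(3)=84.8012
k=2: j=0 S=91.4378 intr=17.8622 cont=18.4840 V=18.4840[hold]; j=1 S=106.3100 intr=2.9900 cont=8.6065 V=8.6065[hold]; j=2 S=123.6011 intr=0.0000 cont=2.7919 V=2.7919[hold]  S*(2)=-
k=1: j=0 S=98.5939 intr=10.7061 cont=13.4542 V=13.4542[hold]; j=1 S=114.6300 intr=0.0000 cont=5.6536 V=5.6536[hold]  S*(1)=-
k=0: j=0 S=106.3100 intr=2.9900 cont=9.4860 V=9.4860[hold]  S*(0)=-

price = 9.4860
boundary = - - - 84.8012 78.6462 84.8012 91.4378 98.5939
tree:
9.4860
13.4542 5.6536
18.4840 8.6065 2.7919
24.4988 12.7035 4.6414 0.9943
30.6538 18.0558 7.5336 1.8324 0.1778
36.3620 24.4988 11.8516 3.3440 0.3601 0.0000
41.6560 30.6538 17.8622 6.0292 0.7292 0.0000 0.0000
46.5657 36.3620 24.4988 10.7061 1.4766 0.0000 0.0000 0.0000
51.1190 41.6560 30.6538 17.8622 2.9900 0.0000 0.0000 0.0000 0.0000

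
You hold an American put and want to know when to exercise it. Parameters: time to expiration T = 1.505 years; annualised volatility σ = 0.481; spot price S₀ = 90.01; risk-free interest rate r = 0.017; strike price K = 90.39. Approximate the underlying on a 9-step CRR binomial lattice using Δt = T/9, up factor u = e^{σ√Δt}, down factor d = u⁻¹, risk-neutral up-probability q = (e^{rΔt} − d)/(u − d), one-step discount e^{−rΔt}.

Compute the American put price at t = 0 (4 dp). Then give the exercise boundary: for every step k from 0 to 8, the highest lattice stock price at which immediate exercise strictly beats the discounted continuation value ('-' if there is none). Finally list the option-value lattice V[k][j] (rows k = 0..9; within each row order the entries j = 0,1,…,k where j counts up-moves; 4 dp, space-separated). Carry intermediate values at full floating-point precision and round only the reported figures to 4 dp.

price = 20.5195
boundary = - - - - 40.9824 33.6647 40.9824 49.8908 60.7357
tree:
20.5195
26.7012 13.3367
33.8060 18.4651 7.3548
41.5325 24.8789 10.9951 3.0955
49.4076 32.4776 16.0473 5.0889 0.7574
56.7253 40.8832 22.7392 8.2334 1.4019 0.0000
62.7364 49.4076 31.0565 13.0447 2.5947 0.0000 0.0000
67.6742 56.7253 40.4992 20.0829 4.8025 0.0000 0.0000 0.0000
71.7303 62.7364 49.4076 29.6543 8.8888 0.0000 0.0000 0.0000 0.0000
75.0622 67.6742 56.7253 40.4992 16.4520 0.0000 0.0000 0.0000 0.0000 0.0000

params: Δt=0.16722 u=1.21737 d=0.82144 q=0.45817 e^(-rΔt)=0.99716
t_9 payoffs: 75.0622 67.6742 56.7253 40.4992 16.4520 0.0000 0.0000 0.0000 0.0000 0.0000
t_8: node(8,0) S=18.6597 payoff=71.7303 vs cont=71.4737 → 71.7303 [stop]  node(8,1) S=27.6536 payoff=62.7364 vs cont=62.4799 → 62.7364 [stop]  node(8,2) S=40.9824 payoff=49.4076 vs cont=49.1510 → 49.4076 [stop]  node(8,3) S=60.7357 payoff=29.6543 vs cont=29.3977 → 29.6543 [stop]  node(8,4) S=90.0100 payoff=0.3800 vs cont=8.8888 → 8.8888 [wait]  node(8,5) S=133.3943 payoff=0.0000 vs cont=0.0000 → 0.0000 [wait]  node(8,6) S=197.6897 payoff=0.0000 vs cont=0.0000 → 0.0000 [wait]  node(8,7) S=292.9750 payoff=0.0000 vs cont=0.0000 → 0.0000 [wait]  node(8,8) S=434.1874 payoff=0.0000 vs cont=0.0000 → 0.0000 [wait]  ⇒ S*(8)=60.7357
t_7: node(7,0) S=22.7158 payoff=67.6742 vs cont=67.4176 → 67.6742 [stop]  node(7,1) S=33.6647 payoff=56.7253 vs cont=56.4687 → 56.7253 [stop]  node(7,2) S=49.8908 payoff=40.4992 vs cont=40.2426 → 40.4992 [stop]  node(7,3) S=73.9380 payoff=16.4520 vs cont=20.0829 → 20.0829 [wait]  node(7,4) S=109.5757 payoff=0.0000 vs cont=4.8025 → 4.8025 [wait]  node(7,5) S=162.3905 payoff=0.0000 vs cont=0.0000 → 0.0000 [wait]  node(7,6) S=240.6619 payoff=0.0000 vs cont=0.0000 → 0.0000 [wait]  node(7,7) S=356.6596 payoff=0.0000 vs cont=0.0000 → 0.0000 [wait]  ⇒ S*(7)=49.8908
t_6: node(6,0) S=27.6536 payoff=62.7364 vs cont=62.4799 → 62.7364 [stop]  node(6,1) S=40.9824 payoff=49.4076 vs cont=49.1510 → 49.4076 [stop]  node(6,2) S=60.7357 payoff=29.6543 vs cont=31.0565 → 31.0565 [wait]  node(6,3) S=90.0100 payoff=0.3800 vs cont=13.0447 → 13.0447 [wait]  node(6,4) S=133.3943 payoff=0.0000 vs cont=2.5947 → 2.5947 [wait]  node(6,5) S=197.6897 payoff=0.0000 vs cont=0.0000 → 0.0000 [wait]  node(6,6) S=292.9750 payoff=0.0000 vs cont=0.0000 → 0.0000 [wait]  ⇒ S*(6)=40.9824
t_5: node(5,0) S=33.6647 payoff=56.7253 vs cont=56.4687 → 56.7253 [stop]  node(5,1) S=49.8908 payoff=40.4992 vs cont=40.8832 → 40.8832 [wait]  node(5,2) S=73.9380 payoff=16.4520 vs cont=22.7392 → 22.7392 [wait]  node(5,3) S=109.5757 payoff=0.0000 vs cont=8.2334 → 8.2334 [wait]  node(5,4) S=162.3905 payoff=0.0000 vs cont=1.4019 → 1.4019 [wait]  node(5,5) S=240.6619 payoff=0.0000 vs cont=0.0000 → 0.0000 [wait]  ⇒ S*(5)=33.6647
t_4: node(4,0) S=40.9824 payoff=49.4076 vs cont=49.3265 → 49.4076 [stop]  node(4,1) S=60.7357 payoff=29.6543 vs cont=32.4776 → 32.4776 [wait]  node(4,2) S=90.0100 payoff=0.3800 vs cont=16.0473 → 16.0473 [wait]  node(4,3) S=133.3943 payoff=0.0000 vs cont=5.0889 → 5.0889 [wait]  node(4,4) S=197.6897 payoff=0.0000 vs cont=0.7574 → 0.7574 [wait]  ⇒ S*(4)=40.9824
t_3: node(3,0) S=49.8908 payoff=40.4992 vs cont=41.5325 → 41.5325 [wait]  node(3,1) S=73.9380 payoff=16.4520 vs cont=24.8789 → 24.8789 [wait]  node(3,2) S=109.5757 payoff=0.0000 vs cont=10.9951 → 10.9951 [wait]  node(3,3) S=162.3905 payoff=0.0000 vs cont=3.0955 → 3.0955 [wait]  ⇒ S*(3)=-
t_2: node(2,0) S=60.7357 payoff=29.6543 vs cont=33.8060 → 33.8060 [wait]  node(2,1) S=90.0100 payoff=0.3800 vs cont=18.4651 → 18.4651 [wait]  node(2,2) S=133.3943 payoff=0.0000 vs cont=7.3548 → 7.3548 [wait]  ⇒ S*(2)=-
t_1: node(1,0) S=73.9380 payoff=16.4520 vs cont=26.7012 → 26.7012 [wait]  node(1,1) S=109.5757 payoff=0.0000 vs cont=13.3367 → 13.3367 [wait]  ⇒ S*(1)=-
t_0: node(0,0) S=90.0100 payoff=0.3800 vs cont=20.5195 → 20.5195 [wait]  ⇒ S*(0)=-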